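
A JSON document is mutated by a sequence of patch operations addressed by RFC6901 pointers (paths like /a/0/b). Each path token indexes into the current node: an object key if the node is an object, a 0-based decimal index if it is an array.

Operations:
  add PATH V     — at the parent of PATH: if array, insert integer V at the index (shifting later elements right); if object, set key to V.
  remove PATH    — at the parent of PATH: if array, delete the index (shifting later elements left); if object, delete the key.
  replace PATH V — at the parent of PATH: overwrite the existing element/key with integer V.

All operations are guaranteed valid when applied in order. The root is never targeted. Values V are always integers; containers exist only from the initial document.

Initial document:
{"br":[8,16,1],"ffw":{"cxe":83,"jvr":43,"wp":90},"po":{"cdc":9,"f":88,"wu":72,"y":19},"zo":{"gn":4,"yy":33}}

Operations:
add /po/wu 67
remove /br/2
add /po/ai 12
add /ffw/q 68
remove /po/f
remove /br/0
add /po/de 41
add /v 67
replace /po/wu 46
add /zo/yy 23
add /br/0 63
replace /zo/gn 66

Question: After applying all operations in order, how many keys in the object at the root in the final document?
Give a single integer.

Answer: 5

Derivation:
After op 1 (add /po/wu 67): {"br":[8,16,1],"ffw":{"cxe":83,"jvr":43,"wp":90},"po":{"cdc":9,"f":88,"wu":67,"y":19},"zo":{"gn":4,"yy":33}}
After op 2 (remove /br/2): {"br":[8,16],"ffw":{"cxe":83,"jvr":43,"wp":90},"po":{"cdc":9,"f":88,"wu":67,"y":19},"zo":{"gn":4,"yy":33}}
After op 3 (add /po/ai 12): {"br":[8,16],"ffw":{"cxe":83,"jvr":43,"wp":90},"po":{"ai":12,"cdc":9,"f":88,"wu":67,"y":19},"zo":{"gn":4,"yy":33}}
After op 4 (add /ffw/q 68): {"br":[8,16],"ffw":{"cxe":83,"jvr":43,"q":68,"wp":90},"po":{"ai":12,"cdc":9,"f":88,"wu":67,"y":19},"zo":{"gn":4,"yy":33}}
After op 5 (remove /po/f): {"br":[8,16],"ffw":{"cxe":83,"jvr":43,"q":68,"wp":90},"po":{"ai":12,"cdc":9,"wu":67,"y":19},"zo":{"gn":4,"yy":33}}
After op 6 (remove /br/0): {"br":[16],"ffw":{"cxe":83,"jvr":43,"q":68,"wp":90},"po":{"ai":12,"cdc":9,"wu":67,"y":19},"zo":{"gn":4,"yy":33}}
After op 7 (add /po/de 41): {"br":[16],"ffw":{"cxe":83,"jvr":43,"q":68,"wp":90},"po":{"ai":12,"cdc":9,"de":41,"wu":67,"y":19},"zo":{"gn":4,"yy":33}}
After op 8 (add /v 67): {"br":[16],"ffw":{"cxe":83,"jvr":43,"q":68,"wp":90},"po":{"ai":12,"cdc":9,"de":41,"wu":67,"y":19},"v":67,"zo":{"gn":4,"yy":33}}
After op 9 (replace /po/wu 46): {"br":[16],"ffw":{"cxe":83,"jvr":43,"q":68,"wp":90},"po":{"ai":12,"cdc":9,"de":41,"wu":46,"y":19},"v":67,"zo":{"gn":4,"yy":33}}
After op 10 (add /zo/yy 23): {"br":[16],"ffw":{"cxe":83,"jvr":43,"q":68,"wp":90},"po":{"ai":12,"cdc":9,"de":41,"wu":46,"y":19},"v":67,"zo":{"gn":4,"yy":23}}
After op 11 (add /br/0 63): {"br":[63,16],"ffw":{"cxe":83,"jvr":43,"q":68,"wp":90},"po":{"ai":12,"cdc":9,"de":41,"wu":46,"y":19},"v":67,"zo":{"gn":4,"yy":23}}
After op 12 (replace /zo/gn 66): {"br":[63,16],"ffw":{"cxe":83,"jvr":43,"q":68,"wp":90},"po":{"ai":12,"cdc":9,"de":41,"wu":46,"y":19},"v":67,"zo":{"gn":66,"yy":23}}
Size at the root: 5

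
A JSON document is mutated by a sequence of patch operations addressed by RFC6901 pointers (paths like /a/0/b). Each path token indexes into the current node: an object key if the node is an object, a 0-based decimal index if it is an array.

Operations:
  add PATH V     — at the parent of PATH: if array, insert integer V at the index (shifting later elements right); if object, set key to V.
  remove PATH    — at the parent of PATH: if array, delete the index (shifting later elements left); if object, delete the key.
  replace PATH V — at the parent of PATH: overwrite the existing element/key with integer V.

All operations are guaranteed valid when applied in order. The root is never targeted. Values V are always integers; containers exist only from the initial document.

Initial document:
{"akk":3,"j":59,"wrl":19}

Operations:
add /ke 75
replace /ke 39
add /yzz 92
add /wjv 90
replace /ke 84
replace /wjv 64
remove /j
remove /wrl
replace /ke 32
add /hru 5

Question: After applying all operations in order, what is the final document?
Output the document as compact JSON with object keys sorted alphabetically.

Answer: {"akk":3,"hru":5,"ke":32,"wjv":64,"yzz":92}

Derivation:
After op 1 (add /ke 75): {"akk":3,"j":59,"ke":75,"wrl":19}
After op 2 (replace /ke 39): {"akk":3,"j":59,"ke":39,"wrl":19}
After op 3 (add /yzz 92): {"akk":3,"j":59,"ke":39,"wrl":19,"yzz":92}
After op 4 (add /wjv 90): {"akk":3,"j":59,"ke":39,"wjv":90,"wrl":19,"yzz":92}
After op 5 (replace /ke 84): {"akk":3,"j":59,"ke":84,"wjv":90,"wrl":19,"yzz":92}
After op 6 (replace /wjv 64): {"akk":3,"j":59,"ke":84,"wjv":64,"wrl":19,"yzz":92}
After op 7 (remove /j): {"akk":3,"ke":84,"wjv":64,"wrl":19,"yzz":92}
After op 8 (remove /wrl): {"akk":3,"ke":84,"wjv":64,"yzz":92}
After op 9 (replace /ke 32): {"akk":3,"ke":32,"wjv":64,"yzz":92}
After op 10 (add /hru 5): {"akk":3,"hru":5,"ke":32,"wjv":64,"yzz":92}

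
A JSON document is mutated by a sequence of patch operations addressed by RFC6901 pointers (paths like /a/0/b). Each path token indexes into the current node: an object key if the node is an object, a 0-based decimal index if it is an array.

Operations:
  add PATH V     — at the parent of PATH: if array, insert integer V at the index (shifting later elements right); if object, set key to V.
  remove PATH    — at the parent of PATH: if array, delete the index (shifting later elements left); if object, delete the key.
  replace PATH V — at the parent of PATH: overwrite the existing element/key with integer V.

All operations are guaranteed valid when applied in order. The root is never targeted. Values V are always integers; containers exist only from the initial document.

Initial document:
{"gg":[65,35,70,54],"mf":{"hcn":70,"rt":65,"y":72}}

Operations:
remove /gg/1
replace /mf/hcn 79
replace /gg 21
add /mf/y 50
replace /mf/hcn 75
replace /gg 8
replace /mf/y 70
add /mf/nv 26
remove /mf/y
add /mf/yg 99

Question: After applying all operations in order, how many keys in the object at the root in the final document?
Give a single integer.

After op 1 (remove /gg/1): {"gg":[65,70,54],"mf":{"hcn":70,"rt":65,"y":72}}
After op 2 (replace /mf/hcn 79): {"gg":[65,70,54],"mf":{"hcn":79,"rt":65,"y":72}}
After op 3 (replace /gg 21): {"gg":21,"mf":{"hcn":79,"rt":65,"y":72}}
After op 4 (add /mf/y 50): {"gg":21,"mf":{"hcn":79,"rt":65,"y":50}}
After op 5 (replace /mf/hcn 75): {"gg":21,"mf":{"hcn":75,"rt":65,"y":50}}
After op 6 (replace /gg 8): {"gg":8,"mf":{"hcn":75,"rt":65,"y":50}}
After op 7 (replace /mf/y 70): {"gg":8,"mf":{"hcn":75,"rt":65,"y":70}}
After op 8 (add /mf/nv 26): {"gg":8,"mf":{"hcn":75,"nv":26,"rt":65,"y":70}}
After op 9 (remove /mf/y): {"gg":8,"mf":{"hcn":75,"nv":26,"rt":65}}
After op 10 (add /mf/yg 99): {"gg":8,"mf":{"hcn":75,"nv":26,"rt":65,"yg":99}}
Size at the root: 2

Answer: 2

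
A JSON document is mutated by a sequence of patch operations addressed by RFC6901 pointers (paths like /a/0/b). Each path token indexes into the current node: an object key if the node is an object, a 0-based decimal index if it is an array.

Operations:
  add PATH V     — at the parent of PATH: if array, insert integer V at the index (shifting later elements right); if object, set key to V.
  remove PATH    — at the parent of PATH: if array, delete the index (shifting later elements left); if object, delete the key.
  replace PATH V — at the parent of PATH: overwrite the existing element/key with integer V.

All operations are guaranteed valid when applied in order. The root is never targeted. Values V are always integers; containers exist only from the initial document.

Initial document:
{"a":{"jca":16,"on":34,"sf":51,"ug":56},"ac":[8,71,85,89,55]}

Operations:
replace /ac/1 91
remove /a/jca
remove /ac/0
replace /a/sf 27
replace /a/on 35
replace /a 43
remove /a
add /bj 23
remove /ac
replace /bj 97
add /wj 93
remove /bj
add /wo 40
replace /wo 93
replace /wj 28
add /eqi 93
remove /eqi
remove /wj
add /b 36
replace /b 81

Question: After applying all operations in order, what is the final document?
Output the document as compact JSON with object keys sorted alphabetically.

Answer: {"b":81,"wo":93}

Derivation:
After op 1 (replace /ac/1 91): {"a":{"jca":16,"on":34,"sf":51,"ug":56},"ac":[8,91,85,89,55]}
After op 2 (remove /a/jca): {"a":{"on":34,"sf":51,"ug":56},"ac":[8,91,85,89,55]}
After op 3 (remove /ac/0): {"a":{"on":34,"sf":51,"ug":56},"ac":[91,85,89,55]}
After op 4 (replace /a/sf 27): {"a":{"on":34,"sf":27,"ug":56},"ac":[91,85,89,55]}
After op 5 (replace /a/on 35): {"a":{"on":35,"sf":27,"ug":56},"ac":[91,85,89,55]}
After op 6 (replace /a 43): {"a":43,"ac":[91,85,89,55]}
After op 7 (remove /a): {"ac":[91,85,89,55]}
After op 8 (add /bj 23): {"ac":[91,85,89,55],"bj":23}
After op 9 (remove /ac): {"bj":23}
After op 10 (replace /bj 97): {"bj":97}
After op 11 (add /wj 93): {"bj":97,"wj":93}
After op 12 (remove /bj): {"wj":93}
After op 13 (add /wo 40): {"wj":93,"wo":40}
After op 14 (replace /wo 93): {"wj":93,"wo":93}
After op 15 (replace /wj 28): {"wj":28,"wo":93}
After op 16 (add /eqi 93): {"eqi":93,"wj":28,"wo":93}
After op 17 (remove /eqi): {"wj":28,"wo":93}
After op 18 (remove /wj): {"wo":93}
After op 19 (add /b 36): {"b":36,"wo":93}
After op 20 (replace /b 81): {"b":81,"wo":93}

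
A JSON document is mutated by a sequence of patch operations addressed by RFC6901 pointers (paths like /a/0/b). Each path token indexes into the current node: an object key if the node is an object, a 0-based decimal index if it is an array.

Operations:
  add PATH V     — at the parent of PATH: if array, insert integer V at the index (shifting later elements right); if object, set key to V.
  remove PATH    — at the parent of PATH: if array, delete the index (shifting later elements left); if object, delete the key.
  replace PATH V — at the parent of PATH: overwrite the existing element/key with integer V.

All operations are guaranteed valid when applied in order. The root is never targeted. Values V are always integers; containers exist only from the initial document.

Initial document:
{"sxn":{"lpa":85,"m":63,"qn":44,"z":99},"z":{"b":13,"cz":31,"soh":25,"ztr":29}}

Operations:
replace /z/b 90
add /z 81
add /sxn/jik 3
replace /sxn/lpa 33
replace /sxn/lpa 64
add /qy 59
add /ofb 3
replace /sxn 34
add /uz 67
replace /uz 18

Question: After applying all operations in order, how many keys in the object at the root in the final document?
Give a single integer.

After op 1 (replace /z/b 90): {"sxn":{"lpa":85,"m":63,"qn":44,"z":99},"z":{"b":90,"cz":31,"soh":25,"ztr":29}}
After op 2 (add /z 81): {"sxn":{"lpa":85,"m":63,"qn":44,"z":99},"z":81}
After op 3 (add /sxn/jik 3): {"sxn":{"jik":3,"lpa":85,"m":63,"qn":44,"z":99},"z":81}
After op 4 (replace /sxn/lpa 33): {"sxn":{"jik":3,"lpa":33,"m":63,"qn":44,"z":99},"z":81}
After op 5 (replace /sxn/lpa 64): {"sxn":{"jik":3,"lpa":64,"m":63,"qn":44,"z":99},"z":81}
After op 6 (add /qy 59): {"qy":59,"sxn":{"jik":3,"lpa":64,"m":63,"qn":44,"z":99},"z":81}
After op 7 (add /ofb 3): {"ofb":3,"qy":59,"sxn":{"jik":3,"lpa":64,"m":63,"qn":44,"z":99},"z":81}
After op 8 (replace /sxn 34): {"ofb":3,"qy":59,"sxn":34,"z":81}
After op 9 (add /uz 67): {"ofb":3,"qy":59,"sxn":34,"uz":67,"z":81}
After op 10 (replace /uz 18): {"ofb":3,"qy":59,"sxn":34,"uz":18,"z":81}
Size at the root: 5

Answer: 5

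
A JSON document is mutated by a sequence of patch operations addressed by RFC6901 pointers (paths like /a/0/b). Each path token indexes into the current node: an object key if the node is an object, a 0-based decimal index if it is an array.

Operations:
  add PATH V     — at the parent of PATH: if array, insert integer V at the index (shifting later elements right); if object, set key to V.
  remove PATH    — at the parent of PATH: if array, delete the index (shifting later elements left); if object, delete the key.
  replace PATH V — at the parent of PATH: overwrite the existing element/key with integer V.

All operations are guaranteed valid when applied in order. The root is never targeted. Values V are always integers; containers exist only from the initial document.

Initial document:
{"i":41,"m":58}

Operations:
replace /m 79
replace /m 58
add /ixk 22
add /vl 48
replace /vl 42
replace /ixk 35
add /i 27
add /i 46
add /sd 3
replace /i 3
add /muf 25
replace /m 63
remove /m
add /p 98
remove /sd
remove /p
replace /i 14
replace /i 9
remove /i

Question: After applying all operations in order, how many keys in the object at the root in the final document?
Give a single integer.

Answer: 3

Derivation:
After op 1 (replace /m 79): {"i":41,"m":79}
After op 2 (replace /m 58): {"i":41,"m":58}
After op 3 (add /ixk 22): {"i":41,"ixk":22,"m":58}
After op 4 (add /vl 48): {"i":41,"ixk":22,"m":58,"vl":48}
After op 5 (replace /vl 42): {"i":41,"ixk":22,"m":58,"vl":42}
After op 6 (replace /ixk 35): {"i":41,"ixk":35,"m":58,"vl":42}
After op 7 (add /i 27): {"i":27,"ixk":35,"m":58,"vl":42}
After op 8 (add /i 46): {"i":46,"ixk":35,"m":58,"vl":42}
After op 9 (add /sd 3): {"i":46,"ixk":35,"m":58,"sd":3,"vl":42}
After op 10 (replace /i 3): {"i":3,"ixk":35,"m":58,"sd":3,"vl":42}
After op 11 (add /muf 25): {"i":3,"ixk":35,"m":58,"muf":25,"sd":3,"vl":42}
After op 12 (replace /m 63): {"i":3,"ixk":35,"m":63,"muf":25,"sd":3,"vl":42}
After op 13 (remove /m): {"i":3,"ixk":35,"muf":25,"sd":3,"vl":42}
After op 14 (add /p 98): {"i":3,"ixk":35,"muf":25,"p":98,"sd":3,"vl":42}
After op 15 (remove /sd): {"i":3,"ixk":35,"muf":25,"p":98,"vl":42}
After op 16 (remove /p): {"i":3,"ixk":35,"muf":25,"vl":42}
After op 17 (replace /i 14): {"i":14,"ixk":35,"muf":25,"vl":42}
After op 18 (replace /i 9): {"i":9,"ixk":35,"muf":25,"vl":42}
After op 19 (remove /i): {"ixk":35,"muf":25,"vl":42}
Size at the root: 3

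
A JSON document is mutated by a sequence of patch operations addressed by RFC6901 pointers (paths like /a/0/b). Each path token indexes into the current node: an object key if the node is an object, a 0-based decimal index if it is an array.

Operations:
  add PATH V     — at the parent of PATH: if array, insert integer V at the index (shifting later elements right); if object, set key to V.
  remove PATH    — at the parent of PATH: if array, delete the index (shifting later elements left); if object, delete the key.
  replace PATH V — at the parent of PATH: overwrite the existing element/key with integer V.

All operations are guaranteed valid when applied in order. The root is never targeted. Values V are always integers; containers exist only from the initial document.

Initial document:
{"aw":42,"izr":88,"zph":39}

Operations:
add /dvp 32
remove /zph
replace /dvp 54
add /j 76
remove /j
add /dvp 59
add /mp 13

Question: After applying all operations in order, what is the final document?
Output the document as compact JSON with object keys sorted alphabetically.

After op 1 (add /dvp 32): {"aw":42,"dvp":32,"izr":88,"zph":39}
After op 2 (remove /zph): {"aw":42,"dvp":32,"izr":88}
After op 3 (replace /dvp 54): {"aw":42,"dvp":54,"izr":88}
After op 4 (add /j 76): {"aw":42,"dvp":54,"izr":88,"j":76}
After op 5 (remove /j): {"aw":42,"dvp":54,"izr":88}
After op 6 (add /dvp 59): {"aw":42,"dvp":59,"izr":88}
After op 7 (add /mp 13): {"aw":42,"dvp":59,"izr":88,"mp":13}

Answer: {"aw":42,"dvp":59,"izr":88,"mp":13}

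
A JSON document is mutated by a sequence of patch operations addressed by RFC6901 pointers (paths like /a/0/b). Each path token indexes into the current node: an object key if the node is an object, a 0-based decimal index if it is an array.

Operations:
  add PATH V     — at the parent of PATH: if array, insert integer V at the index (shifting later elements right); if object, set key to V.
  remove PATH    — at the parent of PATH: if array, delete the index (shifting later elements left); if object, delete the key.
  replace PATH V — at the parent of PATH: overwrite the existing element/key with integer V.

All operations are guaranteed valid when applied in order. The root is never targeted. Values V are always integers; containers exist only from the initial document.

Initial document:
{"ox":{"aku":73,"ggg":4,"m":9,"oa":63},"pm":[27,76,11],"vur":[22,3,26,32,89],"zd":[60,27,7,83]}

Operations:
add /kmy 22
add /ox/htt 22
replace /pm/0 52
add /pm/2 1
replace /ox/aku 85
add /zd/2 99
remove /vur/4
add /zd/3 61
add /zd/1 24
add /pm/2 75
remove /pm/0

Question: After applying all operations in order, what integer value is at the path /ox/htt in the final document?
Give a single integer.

Answer: 22

Derivation:
After op 1 (add /kmy 22): {"kmy":22,"ox":{"aku":73,"ggg":4,"m":9,"oa":63},"pm":[27,76,11],"vur":[22,3,26,32,89],"zd":[60,27,7,83]}
After op 2 (add /ox/htt 22): {"kmy":22,"ox":{"aku":73,"ggg":4,"htt":22,"m":9,"oa":63},"pm":[27,76,11],"vur":[22,3,26,32,89],"zd":[60,27,7,83]}
After op 3 (replace /pm/0 52): {"kmy":22,"ox":{"aku":73,"ggg":4,"htt":22,"m":9,"oa":63},"pm":[52,76,11],"vur":[22,3,26,32,89],"zd":[60,27,7,83]}
After op 4 (add /pm/2 1): {"kmy":22,"ox":{"aku":73,"ggg":4,"htt":22,"m":9,"oa":63},"pm":[52,76,1,11],"vur":[22,3,26,32,89],"zd":[60,27,7,83]}
After op 5 (replace /ox/aku 85): {"kmy":22,"ox":{"aku":85,"ggg":4,"htt":22,"m":9,"oa":63},"pm":[52,76,1,11],"vur":[22,3,26,32,89],"zd":[60,27,7,83]}
After op 6 (add /zd/2 99): {"kmy":22,"ox":{"aku":85,"ggg":4,"htt":22,"m":9,"oa":63},"pm":[52,76,1,11],"vur":[22,3,26,32,89],"zd":[60,27,99,7,83]}
After op 7 (remove /vur/4): {"kmy":22,"ox":{"aku":85,"ggg":4,"htt":22,"m":9,"oa":63},"pm":[52,76,1,11],"vur":[22,3,26,32],"zd":[60,27,99,7,83]}
After op 8 (add /zd/3 61): {"kmy":22,"ox":{"aku":85,"ggg":4,"htt":22,"m":9,"oa":63},"pm":[52,76,1,11],"vur":[22,3,26,32],"zd":[60,27,99,61,7,83]}
After op 9 (add /zd/1 24): {"kmy":22,"ox":{"aku":85,"ggg":4,"htt":22,"m":9,"oa":63},"pm":[52,76,1,11],"vur":[22,3,26,32],"zd":[60,24,27,99,61,7,83]}
After op 10 (add /pm/2 75): {"kmy":22,"ox":{"aku":85,"ggg":4,"htt":22,"m":9,"oa":63},"pm":[52,76,75,1,11],"vur":[22,3,26,32],"zd":[60,24,27,99,61,7,83]}
After op 11 (remove /pm/0): {"kmy":22,"ox":{"aku":85,"ggg":4,"htt":22,"m":9,"oa":63},"pm":[76,75,1,11],"vur":[22,3,26,32],"zd":[60,24,27,99,61,7,83]}
Value at /ox/htt: 22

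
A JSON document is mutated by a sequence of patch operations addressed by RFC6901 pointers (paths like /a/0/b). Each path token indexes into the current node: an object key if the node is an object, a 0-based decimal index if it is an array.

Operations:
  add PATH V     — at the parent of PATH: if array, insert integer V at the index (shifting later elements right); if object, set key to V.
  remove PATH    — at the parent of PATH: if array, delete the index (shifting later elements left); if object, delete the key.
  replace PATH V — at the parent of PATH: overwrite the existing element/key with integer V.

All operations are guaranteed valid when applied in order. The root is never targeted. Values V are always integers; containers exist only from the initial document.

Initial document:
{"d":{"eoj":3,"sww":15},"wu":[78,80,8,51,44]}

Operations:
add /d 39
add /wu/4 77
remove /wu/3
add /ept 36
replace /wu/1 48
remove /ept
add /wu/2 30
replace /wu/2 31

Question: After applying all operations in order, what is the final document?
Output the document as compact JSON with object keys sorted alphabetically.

After op 1 (add /d 39): {"d":39,"wu":[78,80,8,51,44]}
After op 2 (add /wu/4 77): {"d":39,"wu":[78,80,8,51,77,44]}
After op 3 (remove /wu/3): {"d":39,"wu":[78,80,8,77,44]}
After op 4 (add /ept 36): {"d":39,"ept":36,"wu":[78,80,8,77,44]}
After op 5 (replace /wu/1 48): {"d":39,"ept":36,"wu":[78,48,8,77,44]}
After op 6 (remove /ept): {"d":39,"wu":[78,48,8,77,44]}
After op 7 (add /wu/2 30): {"d":39,"wu":[78,48,30,8,77,44]}
After op 8 (replace /wu/2 31): {"d":39,"wu":[78,48,31,8,77,44]}

Answer: {"d":39,"wu":[78,48,31,8,77,44]}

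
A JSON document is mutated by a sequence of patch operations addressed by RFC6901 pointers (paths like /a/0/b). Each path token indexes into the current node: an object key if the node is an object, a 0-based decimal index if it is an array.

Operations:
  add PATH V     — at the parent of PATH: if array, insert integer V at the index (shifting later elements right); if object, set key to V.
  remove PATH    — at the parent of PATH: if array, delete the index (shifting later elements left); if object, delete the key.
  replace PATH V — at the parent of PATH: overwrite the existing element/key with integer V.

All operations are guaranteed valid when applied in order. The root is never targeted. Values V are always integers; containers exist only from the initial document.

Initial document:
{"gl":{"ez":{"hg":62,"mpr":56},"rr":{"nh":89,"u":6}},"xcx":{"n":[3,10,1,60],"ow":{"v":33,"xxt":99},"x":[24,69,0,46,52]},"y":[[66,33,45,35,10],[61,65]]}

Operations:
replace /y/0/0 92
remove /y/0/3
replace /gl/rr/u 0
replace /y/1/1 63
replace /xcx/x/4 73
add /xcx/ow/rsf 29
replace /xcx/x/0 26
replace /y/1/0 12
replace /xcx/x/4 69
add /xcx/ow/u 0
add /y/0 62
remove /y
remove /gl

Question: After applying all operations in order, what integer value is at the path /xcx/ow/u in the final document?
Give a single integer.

After op 1 (replace /y/0/0 92): {"gl":{"ez":{"hg":62,"mpr":56},"rr":{"nh":89,"u":6}},"xcx":{"n":[3,10,1,60],"ow":{"v":33,"xxt":99},"x":[24,69,0,46,52]},"y":[[92,33,45,35,10],[61,65]]}
After op 2 (remove /y/0/3): {"gl":{"ez":{"hg":62,"mpr":56},"rr":{"nh":89,"u":6}},"xcx":{"n":[3,10,1,60],"ow":{"v":33,"xxt":99},"x":[24,69,0,46,52]},"y":[[92,33,45,10],[61,65]]}
After op 3 (replace /gl/rr/u 0): {"gl":{"ez":{"hg":62,"mpr":56},"rr":{"nh":89,"u":0}},"xcx":{"n":[3,10,1,60],"ow":{"v":33,"xxt":99},"x":[24,69,0,46,52]},"y":[[92,33,45,10],[61,65]]}
After op 4 (replace /y/1/1 63): {"gl":{"ez":{"hg":62,"mpr":56},"rr":{"nh":89,"u":0}},"xcx":{"n":[3,10,1,60],"ow":{"v":33,"xxt":99},"x":[24,69,0,46,52]},"y":[[92,33,45,10],[61,63]]}
After op 5 (replace /xcx/x/4 73): {"gl":{"ez":{"hg":62,"mpr":56},"rr":{"nh":89,"u":0}},"xcx":{"n":[3,10,1,60],"ow":{"v":33,"xxt":99},"x":[24,69,0,46,73]},"y":[[92,33,45,10],[61,63]]}
After op 6 (add /xcx/ow/rsf 29): {"gl":{"ez":{"hg":62,"mpr":56},"rr":{"nh":89,"u":0}},"xcx":{"n":[3,10,1,60],"ow":{"rsf":29,"v":33,"xxt":99},"x":[24,69,0,46,73]},"y":[[92,33,45,10],[61,63]]}
After op 7 (replace /xcx/x/0 26): {"gl":{"ez":{"hg":62,"mpr":56},"rr":{"nh":89,"u":0}},"xcx":{"n":[3,10,1,60],"ow":{"rsf":29,"v":33,"xxt":99},"x":[26,69,0,46,73]},"y":[[92,33,45,10],[61,63]]}
After op 8 (replace /y/1/0 12): {"gl":{"ez":{"hg":62,"mpr":56},"rr":{"nh":89,"u":0}},"xcx":{"n":[3,10,1,60],"ow":{"rsf":29,"v":33,"xxt":99},"x":[26,69,0,46,73]},"y":[[92,33,45,10],[12,63]]}
After op 9 (replace /xcx/x/4 69): {"gl":{"ez":{"hg":62,"mpr":56},"rr":{"nh":89,"u":0}},"xcx":{"n":[3,10,1,60],"ow":{"rsf":29,"v":33,"xxt":99},"x":[26,69,0,46,69]},"y":[[92,33,45,10],[12,63]]}
After op 10 (add /xcx/ow/u 0): {"gl":{"ez":{"hg":62,"mpr":56},"rr":{"nh":89,"u":0}},"xcx":{"n":[3,10,1,60],"ow":{"rsf":29,"u":0,"v":33,"xxt":99},"x":[26,69,0,46,69]},"y":[[92,33,45,10],[12,63]]}
After op 11 (add /y/0 62): {"gl":{"ez":{"hg":62,"mpr":56},"rr":{"nh":89,"u":0}},"xcx":{"n":[3,10,1,60],"ow":{"rsf":29,"u":0,"v":33,"xxt":99},"x":[26,69,0,46,69]},"y":[62,[92,33,45,10],[12,63]]}
After op 12 (remove /y): {"gl":{"ez":{"hg":62,"mpr":56},"rr":{"nh":89,"u":0}},"xcx":{"n":[3,10,1,60],"ow":{"rsf":29,"u":0,"v":33,"xxt":99},"x":[26,69,0,46,69]}}
After op 13 (remove /gl): {"xcx":{"n":[3,10,1,60],"ow":{"rsf":29,"u":0,"v":33,"xxt":99},"x":[26,69,0,46,69]}}
Value at /xcx/ow/u: 0

Answer: 0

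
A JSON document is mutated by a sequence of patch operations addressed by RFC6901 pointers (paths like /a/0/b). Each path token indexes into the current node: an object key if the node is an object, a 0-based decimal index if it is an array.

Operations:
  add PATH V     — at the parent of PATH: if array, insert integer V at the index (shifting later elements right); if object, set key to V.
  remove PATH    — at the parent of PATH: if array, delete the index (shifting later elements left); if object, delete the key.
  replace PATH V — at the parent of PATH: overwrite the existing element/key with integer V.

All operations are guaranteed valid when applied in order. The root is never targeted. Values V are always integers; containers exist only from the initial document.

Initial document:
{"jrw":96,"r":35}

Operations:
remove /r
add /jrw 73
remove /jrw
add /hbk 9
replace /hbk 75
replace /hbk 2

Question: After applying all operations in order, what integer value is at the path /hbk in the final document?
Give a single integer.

Answer: 2

Derivation:
After op 1 (remove /r): {"jrw":96}
After op 2 (add /jrw 73): {"jrw":73}
After op 3 (remove /jrw): {}
After op 4 (add /hbk 9): {"hbk":9}
After op 5 (replace /hbk 75): {"hbk":75}
After op 6 (replace /hbk 2): {"hbk":2}
Value at /hbk: 2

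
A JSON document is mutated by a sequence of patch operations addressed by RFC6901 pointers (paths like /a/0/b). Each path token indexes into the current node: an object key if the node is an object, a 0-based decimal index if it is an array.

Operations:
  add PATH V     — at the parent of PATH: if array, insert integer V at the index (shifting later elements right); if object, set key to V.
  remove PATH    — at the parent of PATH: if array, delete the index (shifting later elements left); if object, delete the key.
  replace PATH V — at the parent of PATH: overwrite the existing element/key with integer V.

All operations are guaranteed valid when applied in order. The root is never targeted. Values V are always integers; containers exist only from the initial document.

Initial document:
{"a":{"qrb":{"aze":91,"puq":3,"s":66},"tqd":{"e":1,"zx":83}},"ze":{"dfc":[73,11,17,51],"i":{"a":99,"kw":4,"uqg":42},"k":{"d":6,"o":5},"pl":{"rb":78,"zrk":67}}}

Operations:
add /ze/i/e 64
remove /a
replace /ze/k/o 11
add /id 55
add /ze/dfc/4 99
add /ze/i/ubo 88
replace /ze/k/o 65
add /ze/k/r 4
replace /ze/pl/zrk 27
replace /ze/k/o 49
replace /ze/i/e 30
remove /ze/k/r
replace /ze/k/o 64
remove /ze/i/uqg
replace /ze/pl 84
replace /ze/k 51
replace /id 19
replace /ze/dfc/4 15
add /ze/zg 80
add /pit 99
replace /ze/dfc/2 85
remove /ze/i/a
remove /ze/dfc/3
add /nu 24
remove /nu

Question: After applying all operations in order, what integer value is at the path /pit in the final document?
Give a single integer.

After op 1 (add /ze/i/e 64): {"a":{"qrb":{"aze":91,"puq":3,"s":66},"tqd":{"e":1,"zx":83}},"ze":{"dfc":[73,11,17,51],"i":{"a":99,"e":64,"kw":4,"uqg":42},"k":{"d":6,"o":5},"pl":{"rb":78,"zrk":67}}}
After op 2 (remove /a): {"ze":{"dfc":[73,11,17,51],"i":{"a":99,"e":64,"kw":4,"uqg":42},"k":{"d":6,"o":5},"pl":{"rb":78,"zrk":67}}}
After op 3 (replace /ze/k/o 11): {"ze":{"dfc":[73,11,17,51],"i":{"a":99,"e":64,"kw":4,"uqg":42},"k":{"d":6,"o":11},"pl":{"rb":78,"zrk":67}}}
After op 4 (add /id 55): {"id":55,"ze":{"dfc":[73,11,17,51],"i":{"a":99,"e":64,"kw":4,"uqg":42},"k":{"d":6,"o":11},"pl":{"rb":78,"zrk":67}}}
After op 5 (add /ze/dfc/4 99): {"id":55,"ze":{"dfc":[73,11,17,51,99],"i":{"a":99,"e":64,"kw":4,"uqg":42},"k":{"d":6,"o":11},"pl":{"rb":78,"zrk":67}}}
After op 6 (add /ze/i/ubo 88): {"id":55,"ze":{"dfc":[73,11,17,51,99],"i":{"a":99,"e":64,"kw":4,"ubo":88,"uqg":42},"k":{"d":6,"o":11},"pl":{"rb":78,"zrk":67}}}
After op 7 (replace /ze/k/o 65): {"id":55,"ze":{"dfc":[73,11,17,51,99],"i":{"a":99,"e":64,"kw":4,"ubo":88,"uqg":42},"k":{"d":6,"o":65},"pl":{"rb":78,"zrk":67}}}
After op 8 (add /ze/k/r 4): {"id":55,"ze":{"dfc":[73,11,17,51,99],"i":{"a":99,"e":64,"kw":4,"ubo":88,"uqg":42},"k":{"d":6,"o":65,"r":4},"pl":{"rb":78,"zrk":67}}}
After op 9 (replace /ze/pl/zrk 27): {"id":55,"ze":{"dfc":[73,11,17,51,99],"i":{"a":99,"e":64,"kw":4,"ubo":88,"uqg":42},"k":{"d":6,"o":65,"r":4},"pl":{"rb":78,"zrk":27}}}
After op 10 (replace /ze/k/o 49): {"id":55,"ze":{"dfc":[73,11,17,51,99],"i":{"a":99,"e":64,"kw":4,"ubo":88,"uqg":42},"k":{"d":6,"o":49,"r":4},"pl":{"rb":78,"zrk":27}}}
After op 11 (replace /ze/i/e 30): {"id":55,"ze":{"dfc":[73,11,17,51,99],"i":{"a":99,"e":30,"kw":4,"ubo":88,"uqg":42},"k":{"d":6,"o":49,"r":4},"pl":{"rb":78,"zrk":27}}}
After op 12 (remove /ze/k/r): {"id":55,"ze":{"dfc":[73,11,17,51,99],"i":{"a":99,"e":30,"kw":4,"ubo":88,"uqg":42},"k":{"d":6,"o":49},"pl":{"rb":78,"zrk":27}}}
After op 13 (replace /ze/k/o 64): {"id":55,"ze":{"dfc":[73,11,17,51,99],"i":{"a":99,"e":30,"kw":4,"ubo":88,"uqg":42},"k":{"d":6,"o":64},"pl":{"rb":78,"zrk":27}}}
After op 14 (remove /ze/i/uqg): {"id":55,"ze":{"dfc":[73,11,17,51,99],"i":{"a":99,"e":30,"kw":4,"ubo":88},"k":{"d":6,"o":64},"pl":{"rb":78,"zrk":27}}}
After op 15 (replace /ze/pl 84): {"id":55,"ze":{"dfc":[73,11,17,51,99],"i":{"a":99,"e":30,"kw":4,"ubo":88},"k":{"d":6,"o":64},"pl":84}}
After op 16 (replace /ze/k 51): {"id":55,"ze":{"dfc":[73,11,17,51,99],"i":{"a":99,"e":30,"kw":4,"ubo":88},"k":51,"pl":84}}
After op 17 (replace /id 19): {"id":19,"ze":{"dfc":[73,11,17,51,99],"i":{"a":99,"e":30,"kw":4,"ubo":88},"k":51,"pl":84}}
After op 18 (replace /ze/dfc/4 15): {"id":19,"ze":{"dfc":[73,11,17,51,15],"i":{"a":99,"e":30,"kw":4,"ubo":88},"k":51,"pl":84}}
After op 19 (add /ze/zg 80): {"id":19,"ze":{"dfc":[73,11,17,51,15],"i":{"a":99,"e":30,"kw":4,"ubo":88},"k":51,"pl":84,"zg":80}}
After op 20 (add /pit 99): {"id":19,"pit":99,"ze":{"dfc":[73,11,17,51,15],"i":{"a":99,"e":30,"kw":4,"ubo":88},"k":51,"pl":84,"zg":80}}
After op 21 (replace /ze/dfc/2 85): {"id":19,"pit":99,"ze":{"dfc":[73,11,85,51,15],"i":{"a":99,"e":30,"kw":4,"ubo":88},"k":51,"pl":84,"zg":80}}
After op 22 (remove /ze/i/a): {"id":19,"pit":99,"ze":{"dfc":[73,11,85,51,15],"i":{"e":30,"kw":4,"ubo":88},"k":51,"pl":84,"zg":80}}
After op 23 (remove /ze/dfc/3): {"id":19,"pit":99,"ze":{"dfc":[73,11,85,15],"i":{"e":30,"kw":4,"ubo":88},"k":51,"pl":84,"zg":80}}
After op 24 (add /nu 24): {"id":19,"nu":24,"pit":99,"ze":{"dfc":[73,11,85,15],"i":{"e":30,"kw":4,"ubo":88},"k":51,"pl":84,"zg":80}}
After op 25 (remove /nu): {"id":19,"pit":99,"ze":{"dfc":[73,11,85,15],"i":{"e":30,"kw":4,"ubo":88},"k":51,"pl":84,"zg":80}}
Value at /pit: 99

Answer: 99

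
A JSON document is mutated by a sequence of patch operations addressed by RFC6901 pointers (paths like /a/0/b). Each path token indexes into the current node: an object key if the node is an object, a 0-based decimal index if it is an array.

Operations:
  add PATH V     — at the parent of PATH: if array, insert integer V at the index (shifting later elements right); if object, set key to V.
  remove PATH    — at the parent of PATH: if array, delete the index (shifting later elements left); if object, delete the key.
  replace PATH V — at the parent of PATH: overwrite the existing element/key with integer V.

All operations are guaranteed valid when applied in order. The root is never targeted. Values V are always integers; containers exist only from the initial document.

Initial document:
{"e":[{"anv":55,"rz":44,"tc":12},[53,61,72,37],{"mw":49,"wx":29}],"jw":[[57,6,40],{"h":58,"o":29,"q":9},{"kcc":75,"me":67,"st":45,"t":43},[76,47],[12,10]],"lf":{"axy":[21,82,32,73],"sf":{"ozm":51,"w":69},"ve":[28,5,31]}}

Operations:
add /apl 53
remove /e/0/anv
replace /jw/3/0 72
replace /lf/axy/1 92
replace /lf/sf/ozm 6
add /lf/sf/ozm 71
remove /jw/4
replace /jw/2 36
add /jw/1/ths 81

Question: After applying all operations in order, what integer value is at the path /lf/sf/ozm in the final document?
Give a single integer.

After op 1 (add /apl 53): {"apl":53,"e":[{"anv":55,"rz":44,"tc":12},[53,61,72,37],{"mw":49,"wx":29}],"jw":[[57,6,40],{"h":58,"o":29,"q":9},{"kcc":75,"me":67,"st":45,"t":43},[76,47],[12,10]],"lf":{"axy":[21,82,32,73],"sf":{"ozm":51,"w":69},"ve":[28,5,31]}}
After op 2 (remove /e/0/anv): {"apl":53,"e":[{"rz":44,"tc":12},[53,61,72,37],{"mw":49,"wx":29}],"jw":[[57,6,40],{"h":58,"o":29,"q":9},{"kcc":75,"me":67,"st":45,"t":43},[76,47],[12,10]],"lf":{"axy":[21,82,32,73],"sf":{"ozm":51,"w":69},"ve":[28,5,31]}}
After op 3 (replace /jw/3/0 72): {"apl":53,"e":[{"rz":44,"tc":12},[53,61,72,37],{"mw":49,"wx":29}],"jw":[[57,6,40],{"h":58,"o":29,"q":9},{"kcc":75,"me":67,"st":45,"t":43},[72,47],[12,10]],"lf":{"axy":[21,82,32,73],"sf":{"ozm":51,"w":69},"ve":[28,5,31]}}
After op 4 (replace /lf/axy/1 92): {"apl":53,"e":[{"rz":44,"tc":12},[53,61,72,37],{"mw":49,"wx":29}],"jw":[[57,6,40],{"h":58,"o":29,"q":9},{"kcc":75,"me":67,"st":45,"t":43},[72,47],[12,10]],"lf":{"axy":[21,92,32,73],"sf":{"ozm":51,"w":69},"ve":[28,5,31]}}
After op 5 (replace /lf/sf/ozm 6): {"apl":53,"e":[{"rz":44,"tc":12},[53,61,72,37],{"mw":49,"wx":29}],"jw":[[57,6,40],{"h":58,"o":29,"q":9},{"kcc":75,"me":67,"st":45,"t":43},[72,47],[12,10]],"lf":{"axy":[21,92,32,73],"sf":{"ozm":6,"w":69},"ve":[28,5,31]}}
After op 6 (add /lf/sf/ozm 71): {"apl":53,"e":[{"rz":44,"tc":12},[53,61,72,37],{"mw":49,"wx":29}],"jw":[[57,6,40],{"h":58,"o":29,"q":9},{"kcc":75,"me":67,"st":45,"t":43},[72,47],[12,10]],"lf":{"axy":[21,92,32,73],"sf":{"ozm":71,"w":69},"ve":[28,5,31]}}
After op 7 (remove /jw/4): {"apl":53,"e":[{"rz":44,"tc":12},[53,61,72,37],{"mw":49,"wx":29}],"jw":[[57,6,40],{"h":58,"o":29,"q":9},{"kcc":75,"me":67,"st":45,"t":43},[72,47]],"lf":{"axy":[21,92,32,73],"sf":{"ozm":71,"w":69},"ve":[28,5,31]}}
After op 8 (replace /jw/2 36): {"apl":53,"e":[{"rz":44,"tc":12},[53,61,72,37],{"mw":49,"wx":29}],"jw":[[57,6,40],{"h":58,"o":29,"q":9},36,[72,47]],"lf":{"axy":[21,92,32,73],"sf":{"ozm":71,"w":69},"ve":[28,5,31]}}
After op 9 (add /jw/1/ths 81): {"apl":53,"e":[{"rz":44,"tc":12},[53,61,72,37],{"mw":49,"wx":29}],"jw":[[57,6,40],{"h":58,"o":29,"q":9,"ths":81},36,[72,47]],"lf":{"axy":[21,92,32,73],"sf":{"ozm":71,"w":69},"ve":[28,5,31]}}
Value at /lf/sf/ozm: 71

Answer: 71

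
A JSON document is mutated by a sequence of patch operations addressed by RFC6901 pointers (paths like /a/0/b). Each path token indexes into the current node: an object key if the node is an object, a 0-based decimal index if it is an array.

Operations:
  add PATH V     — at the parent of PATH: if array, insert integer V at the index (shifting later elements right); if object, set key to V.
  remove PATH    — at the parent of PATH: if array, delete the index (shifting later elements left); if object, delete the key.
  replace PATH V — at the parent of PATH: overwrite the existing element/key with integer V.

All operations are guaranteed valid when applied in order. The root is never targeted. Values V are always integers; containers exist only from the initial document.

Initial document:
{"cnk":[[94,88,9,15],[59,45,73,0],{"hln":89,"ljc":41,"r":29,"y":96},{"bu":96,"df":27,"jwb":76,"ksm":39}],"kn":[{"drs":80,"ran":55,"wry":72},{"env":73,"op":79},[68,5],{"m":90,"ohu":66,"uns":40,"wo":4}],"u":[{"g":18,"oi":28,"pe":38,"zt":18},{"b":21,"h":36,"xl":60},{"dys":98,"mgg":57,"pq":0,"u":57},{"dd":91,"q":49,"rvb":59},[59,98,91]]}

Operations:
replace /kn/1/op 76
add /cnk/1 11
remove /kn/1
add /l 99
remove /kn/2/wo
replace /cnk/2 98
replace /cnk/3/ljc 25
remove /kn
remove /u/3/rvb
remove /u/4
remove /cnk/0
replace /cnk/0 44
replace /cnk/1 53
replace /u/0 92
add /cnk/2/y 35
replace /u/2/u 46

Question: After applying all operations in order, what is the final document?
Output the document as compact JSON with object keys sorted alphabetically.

After op 1 (replace /kn/1/op 76): {"cnk":[[94,88,9,15],[59,45,73,0],{"hln":89,"ljc":41,"r":29,"y":96},{"bu":96,"df":27,"jwb":76,"ksm":39}],"kn":[{"drs":80,"ran":55,"wry":72},{"env":73,"op":76},[68,5],{"m":90,"ohu":66,"uns":40,"wo":4}],"u":[{"g":18,"oi":28,"pe":38,"zt":18},{"b":21,"h":36,"xl":60},{"dys":98,"mgg":57,"pq":0,"u":57},{"dd":91,"q":49,"rvb":59},[59,98,91]]}
After op 2 (add /cnk/1 11): {"cnk":[[94,88,9,15],11,[59,45,73,0],{"hln":89,"ljc":41,"r":29,"y":96},{"bu":96,"df":27,"jwb":76,"ksm":39}],"kn":[{"drs":80,"ran":55,"wry":72},{"env":73,"op":76},[68,5],{"m":90,"ohu":66,"uns":40,"wo":4}],"u":[{"g":18,"oi":28,"pe":38,"zt":18},{"b":21,"h":36,"xl":60},{"dys":98,"mgg":57,"pq":0,"u":57},{"dd":91,"q":49,"rvb":59},[59,98,91]]}
After op 3 (remove /kn/1): {"cnk":[[94,88,9,15],11,[59,45,73,0],{"hln":89,"ljc":41,"r":29,"y":96},{"bu":96,"df":27,"jwb":76,"ksm":39}],"kn":[{"drs":80,"ran":55,"wry":72},[68,5],{"m":90,"ohu":66,"uns":40,"wo":4}],"u":[{"g":18,"oi":28,"pe":38,"zt":18},{"b":21,"h":36,"xl":60},{"dys":98,"mgg":57,"pq":0,"u":57},{"dd":91,"q":49,"rvb":59},[59,98,91]]}
After op 4 (add /l 99): {"cnk":[[94,88,9,15],11,[59,45,73,0],{"hln":89,"ljc":41,"r":29,"y":96},{"bu":96,"df":27,"jwb":76,"ksm":39}],"kn":[{"drs":80,"ran":55,"wry":72},[68,5],{"m":90,"ohu":66,"uns":40,"wo":4}],"l":99,"u":[{"g":18,"oi":28,"pe":38,"zt":18},{"b":21,"h":36,"xl":60},{"dys":98,"mgg":57,"pq":0,"u":57},{"dd":91,"q":49,"rvb":59},[59,98,91]]}
After op 5 (remove /kn/2/wo): {"cnk":[[94,88,9,15],11,[59,45,73,0],{"hln":89,"ljc":41,"r":29,"y":96},{"bu":96,"df":27,"jwb":76,"ksm":39}],"kn":[{"drs":80,"ran":55,"wry":72},[68,5],{"m":90,"ohu":66,"uns":40}],"l":99,"u":[{"g":18,"oi":28,"pe":38,"zt":18},{"b":21,"h":36,"xl":60},{"dys":98,"mgg":57,"pq":0,"u":57},{"dd":91,"q":49,"rvb":59},[59,98,91]]}
After op 6 (replace /cnk/2 98): {"cnk":[[94,88,9,15],11,98,{"hln":89,"ljc":41,"r":29,"y":96},{"bu":96,"df":27,"jwb":76,"ksm":39}],"kn":[{"drs":80,"ran":55,"wry":72},[68,5],{"m":90,"ohu":66,"uns":40}],"l":99,"u":[{"g":18,"oi":28,"pe":38,"zt":18},{"b":21,"h":36,"xl":60},{"dys":98,"mgg":57,"pq":0,"u":57},{"dd":91,"q":49,"rvb":59},[59,98,91]]}
After op 7 (replace /cnk/3/ljc 25): {"cnk":[[94,88,9,15],11,98,{"hln":89,"ljc":25,"r":29,"y":96},{"bu":96,"df":27,"jwb":76,"ksm":39}],"kn":[{"drs":80,"ran":55,"wry":72},[68,5],{"m":90,"ohu":66,"uns":40}],"l":99,"u":[{"g":18,"oi":28,"pe":38,"zt":18},{"b":21,"h":36,"xl":60},{"dys":98,"mgg":57,"pq":0,"u":57},{"dd":91,"q":49,"rvb":59},[59,98,91]]}
After op 8 (remove /kn): {"cnk":[[94,88,9,15],11,98,{"hln":89,"ljc":25,"r":29,"y":96},{"bu":96,"df":27,"jwb":76,"ksm":39}],"l":99,"u":[{"g":18,"oi":28,"pe":38,"zt":18},{"b":21,"h":36,"xl":60},{"dys":98,"mgg":57,"pq":0,"u":57},{"dd":91,"q":49,"rvb":59},[59,98,91]]}
After op 9 (remove /u/3/rvb): {"cnk":[[94,88,9,15],11,98,{"hln":89,"ljc":25,"r":29,"y":96},{"bu":96,"df":27,"jwb":76,"ksm":39}],"l":99,"u":[{"g":18,"oi":28,"pe":38,"zt":18},{"b":21,"h":36,"xl":60},{"dys":98,"mgg":57,"pq":0,"u":57},{"dd":91,"q":49},[59,98,91]]}
After op 10 (remove /u/4): {"cnk":[[94,88,9,15],11,98,{"hln":89,"ljc":25,"r":29,"y":96},{"bu":96,"df":27,"jwb":76,"ksm":39}],"l":99,"u":[{"g":18,"oi":28,"pe":38,"zt":18},{"b":21,"h":36,"xl":60},{"dys":98,"mgg":57,"pq":0,"u":57},{"dd":91,"q":49}]}
After op 11 (remove /cnk/0): {"cnk":[11,98,{"hln":89,"ljc":25,"r":29,"y":96},{"bu":96,"df":27,"jwb":76,"ksm":39}],"l":99,"u":[{"g":18,"oi":28,"pe":38,"zt":18},{"b":21,"h":36,"xl":60},{"dys":98,"mgg":57,"pq":0,"u":57},{"dd":91,"q":49}]}
After op 12 (replace /cnk/0 44): {"cnk":[44,98,{"hln":89,"ljc":25,"r":29,"y":96},{"bu":96,"df":27,"jwb":76,"ksm":39}],"l":99,"u":[{"g":18,"oi":28,"pe":38,"zt":18},{"b":21,"h":36,"xl":60},{"dys":98,"mgg":57,"pq":0,"u":57},{"dd":91,"q":49}]}
After op 13 (replace /cnk/1 53): {"cnk":[44,53,{"hln":89,"ljc":25,"r":29,"y":96},{"bu":96,"df":27,"jwb":76,"ksm":39}],"l":99,"u":[{"g":18,"oi":28,"pe":38,"zt":18},{"b":21,"h":36,"xl":60},{"dys":98,"mgg":57,"pq":0,"u":57},{"dd":91,"q":49}]}
After op 14 (replace /u/0 92): {"cnk":[44,53,{"hln":89,"ljc":25,"r":29,"y":96},{"bu":96,"df":27,"jwb":76,"ksm":39}],"l":99,"u":[92,{"b":21,"h":36,"xl":60},{"dys":98,"mgg":57,"pq":0,"u":57},{"dd":91,"q":49}]}
After op 15 (add /cnk/2/y 35): {"cnk":[44,53,{"hln":89,"ljc":25,"r":29,"y":35},{"bu":96,"df":27,"jwb":76,"ksm":39}],"l":99,"u":[92,{"b":21,"h":36,"xl":60},{"dys":98,"mgg":57,"pq":0,"u":57},{"dd":91,"q":49}]}
After op 16 (replace /u/2/u 46): {"cnk":[44,53,{"hln":89,"ljc":25,"r":29,"y":35},{"bu":96,"df":27,"jwb":76,"ksm":39}],"l":99,"u":[92,{"b":21,"h":36,"xl":60},{"dys":98,"mgg":57,"pq":0,"u":46},{"dd":91,"q":49}]}

Answer: {"cnk":[44,53,{"hln":89,"ljc":25,"r":29,"y":35},{"bu":96,"df":27,"jwb":76,"ksm":39}],"l":99,"u":[92,{"b":21,"h":36,"xl":60},{"dys":98,"mgg":57,"pq":0,"u":46},{"dd":91,"q":49}]}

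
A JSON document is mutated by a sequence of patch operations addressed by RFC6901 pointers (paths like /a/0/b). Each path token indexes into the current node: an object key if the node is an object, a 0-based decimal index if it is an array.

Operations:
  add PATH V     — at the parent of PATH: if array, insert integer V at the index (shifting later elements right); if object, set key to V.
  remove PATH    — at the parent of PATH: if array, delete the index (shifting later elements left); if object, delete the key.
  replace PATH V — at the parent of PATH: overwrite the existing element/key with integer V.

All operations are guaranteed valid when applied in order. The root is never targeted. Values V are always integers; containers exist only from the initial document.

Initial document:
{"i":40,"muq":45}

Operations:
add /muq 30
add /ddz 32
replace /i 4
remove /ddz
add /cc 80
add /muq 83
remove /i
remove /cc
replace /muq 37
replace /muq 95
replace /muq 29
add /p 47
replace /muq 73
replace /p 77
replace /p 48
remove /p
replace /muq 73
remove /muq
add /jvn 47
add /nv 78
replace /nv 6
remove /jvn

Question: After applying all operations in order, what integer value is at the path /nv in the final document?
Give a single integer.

Answer: 6

Derivation:
After op 1 (add /muq 30): {"i":40,"muq":30}
After op 2 (add /ddz 32): {"ddz":32,"i":40,"muq":30}
After op 3 (replace /i 4): {"ddz":32,"i":4,"muq":30}
After op 4 (remove /ddz): {"i":4,"muq":30}
After op 5 (add /cc 80): {"cc":80,"i":4,"muq":30}
After op 6 (add /muq 83): {"cc":80,"i":4,"muq":83}
After op 7 (remove /i): {"cc":80,"muq":83}
After op 8 (remove /cc): {"muq":83}
After op 9 (replace /muq 37): {"muq":37}
After op 10 (replace /muq 95): {"muq":95}
After op 11 (replace /muq 29): {"muq":29}
After op 12 (add /p 47): {"muq":29,"p":47}
After op 13 (replace /muq 73): {"muq":73,"p":47}
After op 14 (replace /p 77): {"muq":73,"p":77}
After op 15 (replace /p 48): {"muq":73,"p":48}
After op 16 (remove /p): {"muq":73}
After op 17 (replace /muq 73): {"muq":73}
After op 18 (remove /muq): {}
After op 19 (add /jvn 47): {"jvn":47}
After op 20 (add /nv 78): {"jvn":47,"nv":78}
After op 21 (replace /nv 6): {"jvn":47,"nv":6}
After op 22 (remove /jvn): {"nv":6}
Value at /nv: 6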